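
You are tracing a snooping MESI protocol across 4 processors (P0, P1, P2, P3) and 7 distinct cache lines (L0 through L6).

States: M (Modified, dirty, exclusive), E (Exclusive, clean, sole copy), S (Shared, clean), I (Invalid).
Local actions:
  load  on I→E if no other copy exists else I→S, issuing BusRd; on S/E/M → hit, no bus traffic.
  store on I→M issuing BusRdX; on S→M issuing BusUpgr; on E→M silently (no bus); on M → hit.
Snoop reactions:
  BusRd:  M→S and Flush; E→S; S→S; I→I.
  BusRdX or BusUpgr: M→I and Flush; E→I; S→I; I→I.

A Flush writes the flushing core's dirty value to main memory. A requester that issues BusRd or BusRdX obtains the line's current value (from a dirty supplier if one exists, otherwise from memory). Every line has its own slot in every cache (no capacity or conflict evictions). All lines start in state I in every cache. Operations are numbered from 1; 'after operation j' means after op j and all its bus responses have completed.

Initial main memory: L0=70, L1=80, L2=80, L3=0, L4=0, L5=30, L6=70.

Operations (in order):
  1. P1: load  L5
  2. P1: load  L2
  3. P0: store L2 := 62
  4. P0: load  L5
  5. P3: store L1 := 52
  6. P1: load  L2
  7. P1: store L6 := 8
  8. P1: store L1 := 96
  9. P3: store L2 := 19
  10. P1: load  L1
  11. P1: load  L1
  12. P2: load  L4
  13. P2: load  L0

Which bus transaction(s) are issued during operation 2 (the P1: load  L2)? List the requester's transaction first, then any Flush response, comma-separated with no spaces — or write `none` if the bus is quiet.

bus = BusRd

  op1 P1: load  L5 → I/E/I/I on L5; bus BusRd; mem=30
  op2 P1: load  L2 → I/E/I/I on L2; bus BusRd; mem=80
  op3 P0: store L2 := 62 → M/I/I/I on L2; bus BusRdX; mem=80
  op4 P0: load  L5 → S/S/I/I on L5; bus BusRd; mem=30
  op5 P3: store L1 := 52 → I/I/I/M on L1; bus BusRdX; mem=80
  op6 P1: load  L2 → S/S/I/I on L2; bus BusRd Flush; mem=62
  op7 P1: store L6 := 8 → I/M/I/I on L6; bus BusRdX; mem=70
  op8 P1: store L1 := 96 → I/M/I/I on L1; bus BusRdX Flush; mem=52
  op9 P3: store L2 := 19 → I/I/I/M on L2; bus BusRdX; mem=62
  op10 P1: load  L1 → I/M/I/I on L1; bus (none); mem=52
  op11 P1: load  L1 → I/M/I/I on L1; bus (none); mem=52
  op12 P2: load  L4 → I/I/E/I on L4; bus BusRd; mem=0
  op13 P2: load  L0 → I/I/E/I on L0; bus BusRd; mem=70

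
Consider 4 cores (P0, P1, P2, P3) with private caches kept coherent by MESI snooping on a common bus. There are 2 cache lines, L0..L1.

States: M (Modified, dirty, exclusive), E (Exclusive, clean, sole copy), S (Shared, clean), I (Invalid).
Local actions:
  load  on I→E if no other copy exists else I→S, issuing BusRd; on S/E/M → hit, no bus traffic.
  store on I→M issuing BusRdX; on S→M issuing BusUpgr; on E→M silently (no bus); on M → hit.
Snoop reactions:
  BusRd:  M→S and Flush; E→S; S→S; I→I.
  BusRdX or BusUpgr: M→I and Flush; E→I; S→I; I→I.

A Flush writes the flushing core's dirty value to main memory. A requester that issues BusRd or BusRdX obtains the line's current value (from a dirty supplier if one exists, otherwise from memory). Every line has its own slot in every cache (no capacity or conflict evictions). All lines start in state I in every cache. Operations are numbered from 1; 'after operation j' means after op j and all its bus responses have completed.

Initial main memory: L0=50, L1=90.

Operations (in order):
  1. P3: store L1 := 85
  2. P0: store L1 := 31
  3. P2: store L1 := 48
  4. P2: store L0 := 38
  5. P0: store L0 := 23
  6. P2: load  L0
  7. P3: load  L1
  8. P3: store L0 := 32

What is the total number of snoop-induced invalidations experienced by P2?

[1] P3: store L1 := 85 | P0:I, P1:I, P2:I, P3:M(85) | bus: BusRdX
[2] P0: store L1 := 31 | P0:M(31), P1:I, P2:I, P3:I | bus: BusRdX,Flush
[3] P2: store L1 := 48 | P0:I, P1:I, P2:M(48), P3:I | bus: BusRdX,Flush
[4] P2: store L0 := 38 | P0:I, P1:I, P2:M(38), P3:I | bus: BusRdX
[5] P0: store L0 := 23 | P0:M(23), P1:I, P2:I, P3:I | bus: BusRdX,Flush
[6] P2: load  L0 | P0:S(23), P1:I, P2:S(23), P3:I | bus: BusRd,Flush
[7] P3: load  L1 | P0:I, P1:I, P2:S(48), P3:S(48) | bus: BusRd,Flush
[8] P3: store L0 := 32 | P0:I, P1:I, P2:I, P3:M(32) | bus: BusRdX

invalidations = 2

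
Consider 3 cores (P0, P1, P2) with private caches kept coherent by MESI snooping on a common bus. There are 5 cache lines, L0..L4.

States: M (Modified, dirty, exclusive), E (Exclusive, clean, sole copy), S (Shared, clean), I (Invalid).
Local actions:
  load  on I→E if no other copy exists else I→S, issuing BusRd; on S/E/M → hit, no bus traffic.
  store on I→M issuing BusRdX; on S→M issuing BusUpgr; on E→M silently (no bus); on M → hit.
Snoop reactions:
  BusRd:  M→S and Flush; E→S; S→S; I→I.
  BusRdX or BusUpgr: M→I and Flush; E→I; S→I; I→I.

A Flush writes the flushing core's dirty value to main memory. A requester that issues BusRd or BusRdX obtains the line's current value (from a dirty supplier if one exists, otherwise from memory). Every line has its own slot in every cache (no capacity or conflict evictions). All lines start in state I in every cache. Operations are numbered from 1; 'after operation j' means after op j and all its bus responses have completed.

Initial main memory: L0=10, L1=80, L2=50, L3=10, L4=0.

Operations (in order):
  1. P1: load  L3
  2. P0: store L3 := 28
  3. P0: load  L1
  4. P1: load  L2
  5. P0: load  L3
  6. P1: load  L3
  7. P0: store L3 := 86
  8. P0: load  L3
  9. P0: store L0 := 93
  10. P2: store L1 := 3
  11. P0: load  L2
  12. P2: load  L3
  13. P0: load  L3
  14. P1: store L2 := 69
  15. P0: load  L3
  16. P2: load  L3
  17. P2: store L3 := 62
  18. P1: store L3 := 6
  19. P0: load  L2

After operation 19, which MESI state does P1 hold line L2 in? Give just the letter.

1. P1: load  L3  bus=[BusRd]  L3: P0=I P1=E P2=I  mem[L3]=10
2. P0: store L3 := 28  bus=[BusRdX]  L3: P0=M P1=I P2=I  mem[L3]=10
3. P0: load  L1  bus=[BusRd]  L1: P0=E P1=I P2=I  mem[L1]=80
4. P1: load  L2  bus=[BusRd]  L2: P0=I P1=E P2=I  mem[L2]=50
5. P0: load  L3  bus=[-]  L3: P0=M P1=I P2=I  mem[L3]=10
6. P1: load  L3  bus=[BusRd,Flush]  L3: P0=S P1=S P2=I  mem[L3]=28
7. P0: store L3 := 86  bus=[BusUpgr]  L3: P0=M P1=I P2=I  mem[L3]=28
8. P0: load  L3  bus=[-]  L3: P0=M P1=I P2=I  mem[L3]=28
9. P0: store L0 := 93  bus=[BusRdX]  L0: P0=M P1=I P2=I  mem[L0]=10
10. P2: store L1 := 3  bus=[BusRdX]  L1: P0=I P1=I P2=M  mem[L1]=80
11. P0: load  L2  bus=[BusRd]  L2: P0=S P1=S P2=I  mem[L2]=50
12. P2: load  L3  bus=[BusRd,Flush]  L3: P0=S P1=I P2=S  mem[L3]=86
13. P0: load  L3  bus=[-]  L3: P0=S P1=I P2=S  mem[L3]=86
14. P1: store L2 := 69  bus=[BusUpgr]  L2: P0=I P1=M P2=I  mem[L2]=50
15. P0: load  L3  bus=[-]  L3: P0=S P1=I P2=S  mem[L3]=86
16. P2: load  L3  bus=[-]  L3: P0=S P1=I P2=S  mem[L3]=86
17. P2: store L3 := 62  bus=[BusUpgr]  L3: P0=I P1=I P2=M  mem[L3]=86
18. P1: store L3 := 6  bus=[BusRdX,Flush]  L3: P0=I P1=M P2=I  mem[L3]=62
19. P0: load  L2  bus=[BusRd,Flush]  L2: P0=S P1=S P2=I  mem[L2]=69

state = S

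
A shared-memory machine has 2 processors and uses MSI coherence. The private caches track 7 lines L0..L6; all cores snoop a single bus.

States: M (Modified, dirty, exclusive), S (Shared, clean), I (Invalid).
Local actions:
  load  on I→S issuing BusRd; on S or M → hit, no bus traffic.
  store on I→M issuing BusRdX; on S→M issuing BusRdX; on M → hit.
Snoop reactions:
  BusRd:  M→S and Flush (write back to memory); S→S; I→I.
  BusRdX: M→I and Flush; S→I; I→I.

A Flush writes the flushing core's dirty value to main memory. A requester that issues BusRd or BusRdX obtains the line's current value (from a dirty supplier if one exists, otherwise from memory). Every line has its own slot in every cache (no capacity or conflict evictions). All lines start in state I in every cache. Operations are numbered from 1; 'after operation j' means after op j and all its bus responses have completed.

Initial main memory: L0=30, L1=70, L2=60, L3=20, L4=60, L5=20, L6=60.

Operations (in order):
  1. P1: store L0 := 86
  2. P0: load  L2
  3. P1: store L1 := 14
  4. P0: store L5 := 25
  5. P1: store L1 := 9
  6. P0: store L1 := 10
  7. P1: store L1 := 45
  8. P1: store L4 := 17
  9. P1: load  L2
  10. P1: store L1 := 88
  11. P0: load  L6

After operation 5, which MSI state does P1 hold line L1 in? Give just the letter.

1. P1: store L0 := 86  bus=[BusRdX]  L0: P0=I P1=M  mem[L0]=30
2. P0: load  L2  bus=[BusRd]  L2: P0=S P1=I  mem[L2]=60
3. P1: store L1 := 14  bus=[BusRdX]  L1: P0=I P1=M  mem[L1]=70
4. P0: store L5 := 25  bus=[BusRdX]  L5: P0=M P1=I  mem[L5]=20
5. P1: store L1 := 9  bus=[-]  L1: P0=I P1=M  mem[L1]=70
6. P0: store L1 := 10  bus=[BusRdX,Flush]  L1: P0=M P1=I  mem[L1]=9
7. P1: store L1 := 45  bus=[BusRdX,Flush]  L1: P0=I P1=M  mem[L1]=10
8. P1: store L4 := 17  bus=[BusRdX]  L4: P0=I P1=M  mem[L4]=60
9. P1: load  L2  bus=[BusRd]  L2: P0=S P1=S  mem[L2]=60
10. P1: store L1 := 88  bus=[-]  L1: P0=I P1=M  mem[L1]=10
11. P0: load  L6  bus=[BusRd]  L6: P0=S P1=I  mem[L6]=60

state = M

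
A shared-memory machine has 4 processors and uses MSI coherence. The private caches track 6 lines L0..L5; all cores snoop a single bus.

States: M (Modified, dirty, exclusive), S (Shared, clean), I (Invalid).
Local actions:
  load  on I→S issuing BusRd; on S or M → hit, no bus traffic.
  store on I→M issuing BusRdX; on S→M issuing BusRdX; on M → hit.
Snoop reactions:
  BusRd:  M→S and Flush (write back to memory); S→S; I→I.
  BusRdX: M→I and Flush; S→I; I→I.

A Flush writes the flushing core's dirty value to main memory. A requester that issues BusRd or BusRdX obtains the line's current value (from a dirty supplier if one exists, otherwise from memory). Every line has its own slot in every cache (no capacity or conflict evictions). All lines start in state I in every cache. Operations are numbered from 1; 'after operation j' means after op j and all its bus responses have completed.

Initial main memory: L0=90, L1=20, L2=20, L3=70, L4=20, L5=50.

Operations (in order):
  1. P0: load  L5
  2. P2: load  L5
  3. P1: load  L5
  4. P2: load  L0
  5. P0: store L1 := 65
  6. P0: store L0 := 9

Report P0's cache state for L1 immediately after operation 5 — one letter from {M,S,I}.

  op1 P0: load  L5 → S/I/I/I on L5; bus BusRd; mem=50
  op2 P2: load  L5 → S/I/S/I on L5; bus BusRd; mem=50
  op3 P1: load  L5 → S/S/S/I on L5; bus BusRd; mem=50
  op4 P2: load  L0 → I/I/S/I on L0; bus BusRd; mem=90
  op5 P0: store L1 := 65 → M/I/I/I on L1; bus BusRdX; mem=20
  op6 P0: store L0 := 9 → M/I/I/I on L0; bus BusRdX; mem=90

state = M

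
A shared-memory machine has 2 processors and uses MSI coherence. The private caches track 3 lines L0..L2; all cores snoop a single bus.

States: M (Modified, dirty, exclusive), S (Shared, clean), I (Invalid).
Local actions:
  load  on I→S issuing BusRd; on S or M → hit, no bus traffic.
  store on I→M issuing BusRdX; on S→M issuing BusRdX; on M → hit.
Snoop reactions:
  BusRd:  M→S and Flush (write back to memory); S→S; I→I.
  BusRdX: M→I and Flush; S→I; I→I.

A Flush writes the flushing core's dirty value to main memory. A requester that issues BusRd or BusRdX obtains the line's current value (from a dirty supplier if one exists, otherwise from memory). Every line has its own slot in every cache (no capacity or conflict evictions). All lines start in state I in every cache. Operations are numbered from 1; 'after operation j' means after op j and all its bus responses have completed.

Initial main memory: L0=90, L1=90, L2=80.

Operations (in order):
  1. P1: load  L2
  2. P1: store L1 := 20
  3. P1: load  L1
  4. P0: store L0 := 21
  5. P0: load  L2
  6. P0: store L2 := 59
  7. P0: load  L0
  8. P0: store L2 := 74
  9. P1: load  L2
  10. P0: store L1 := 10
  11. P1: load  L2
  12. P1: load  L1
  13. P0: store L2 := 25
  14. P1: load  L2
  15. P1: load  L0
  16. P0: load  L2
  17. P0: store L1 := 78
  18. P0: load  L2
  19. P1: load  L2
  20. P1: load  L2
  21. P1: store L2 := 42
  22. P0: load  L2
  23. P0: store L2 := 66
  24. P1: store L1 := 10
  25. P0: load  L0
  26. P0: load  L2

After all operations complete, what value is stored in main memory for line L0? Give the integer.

memory[L0] = 21

step 1: P1: load  L2  ⟶  IS  (L2)  txn=BusRd  M[L2]=80
step 2: P1: store L1 := 20  ⟶  IM  (L1)  txn=BusRdX  M[L1]=90
step 3: P1: load  L1  ⟶  IM  (L1)  txn=∅  M[L1]=90
step 4: P0: store L0 := 21  ⟶  MI  (L0)  txn=BusRdX  M[L0]=90
step 5: P0: load  L2  ⟶  SS  (L2)  txn=BusRd  M[L2]=80
step 6: P0: store L2 := 59  ⟶  MI  (L2)  txn=BusRdX  M[L2]=80
step 7: P0: load  L0  ⟶  MI  (L0)  txn=∅  M[L0]=90
step 8: P0: store L2 := 74  ⟶  MI  (L2)  txn=∅  M[L2]=80
step 9: P1: load  L2  ⟶  SS  (L2)  txn=BusRd+Flush  M[L2]=74
step 10: P0: store L1 := 10  ⟶  MI  (L1)  txn=BusRdX+Flush  M[L1]=20
step 11: P1: load  L2  ⟶  SS  (L2)  txn=∅  M[L2]=74
step 12: P1: load  L1  ⟶  SS  (L1)  txn=BusRd+Flush  M[L1]=10
step 13: P0: store L2 := 25  ⟶  MI  (L2)  txn=BusRdX  M[L2]=74
step 14: P1: load  L2  ⟶  SS  (L2)  txn=BusRd+Flush  M[L2]=25
step 15: P1: load  L0  ⟶  SS  (L0)  txn=BusRd+Flush  M[L0]=21
step 16: P0: load  L2  ⟶  SS  (L2)  txn=∅  M[L2]=25
step 17: P0: store L1 := 78  ⟶  MI  (L1)  txn=BusRdX  M[L1]=10
step 18: P0: load  L2  ⟶  SS  (L2)  txn=∅  M[L2]=25
step 19: P1: load  L2  ⟶  SS  (L2)  txn=∅  M[L2]=25
step 20: P1: load  L2  ⟶  SS  (L2)  txn=∅  M[L2]=25
step 21: P1: store L2 := 42  ⟶  IM  (L2)  txn=BusRdX  M[L2]=25
step 22: P0: load  L2  ⟶  SS  (L2)  txn=BusRd+Flush  M[L2]=42
step 23: P0: store L2 := 66  ⟶  MI  (L2)  txn=BusRdX  M[L2]=42
step 24: P1: store L1 := 10  ⟶  IM  (L1)  txn=BusRdX+Flush  M[L1]=78
step 25: P0: load  L0  ⟶  SS  (L0)  txn=∅  M[L0]=21
step 26: P0: load  L2  ⟶  MI  (L2)  txn=∅  M[L2]=42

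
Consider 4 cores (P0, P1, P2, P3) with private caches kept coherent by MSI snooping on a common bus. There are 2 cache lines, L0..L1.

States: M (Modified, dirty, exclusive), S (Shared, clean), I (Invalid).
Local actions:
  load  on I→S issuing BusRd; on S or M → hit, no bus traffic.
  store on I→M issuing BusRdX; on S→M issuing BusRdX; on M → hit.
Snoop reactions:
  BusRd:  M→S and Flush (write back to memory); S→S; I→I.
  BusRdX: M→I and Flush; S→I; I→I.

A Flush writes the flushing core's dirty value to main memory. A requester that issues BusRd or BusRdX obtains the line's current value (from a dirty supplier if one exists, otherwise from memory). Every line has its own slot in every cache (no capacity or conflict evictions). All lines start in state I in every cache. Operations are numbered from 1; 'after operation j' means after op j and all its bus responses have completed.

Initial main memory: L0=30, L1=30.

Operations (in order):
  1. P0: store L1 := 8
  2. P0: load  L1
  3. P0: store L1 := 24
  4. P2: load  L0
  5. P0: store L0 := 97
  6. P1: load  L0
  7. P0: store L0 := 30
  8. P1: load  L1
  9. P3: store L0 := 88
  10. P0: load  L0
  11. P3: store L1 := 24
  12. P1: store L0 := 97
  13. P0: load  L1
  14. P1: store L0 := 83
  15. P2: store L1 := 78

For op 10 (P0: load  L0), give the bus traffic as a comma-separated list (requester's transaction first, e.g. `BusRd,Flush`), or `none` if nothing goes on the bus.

step 1: P0: store L1 := 8  ⟶  MIII  (L1)  txn=BusRdX  M[L1]=30
step 2: P0: load  L1  ⟶  MIII  (L1)  txn=∅  M[L1]=30
step 3: P0: store L1 := 24  ⟶  MIII  (L1)  txn=∅  M[L1]=30
step 4: P2: load  L0  ⟶  IISI  (L0)  txn=BusRd  M[L0]=30
step 5: P0: store L0 := 97  ⟶  MIII  (L0)  txn=BusRdX  M[L0]=30
step 6: P1: load  L0  ⟶  SSII  (L0)  txn=BusRd+Flush  M[L0]=97
step 7: P0: store L0 := 30  ⟶  MIII  (L0)  txn=BusRdX  M[L0]=97
step 8: P1: load  L1  ⟶  SSII  (L1)  txn=BusRd+Flush  M[L1]=24
step 9: P3: store L0 := 88  ⟶  IIIM  (L0)  txn=BusRdX+Flush  M[L0]=30
step 10: P0: load  L0  ⟶  SIIS  (L0)  txn=BusRd+Flush  M[L0]=88
step 11: P3: store L1 := 24  ⟶  IIIM  (L1)  txn=BusRdX  M[L1]=24
step 12: P1: store L0 := 97  ⟶  IMII  (L0)  txn=BusRdX  M[L0]=88
step 13: P0: load  L1  ⟶  SIIS  (L1)  txn=BusRd+Flush  M[L1]=24
step 14: P1: store L0 := 83  ⟶  IMII  (L0)  txn=∅  M[L0]=88
step 15: P2: store L1 := 78  ⟶  IIMI  (L1)  txn=BusRdX  M[L1]=24

bus = BusRd,Flush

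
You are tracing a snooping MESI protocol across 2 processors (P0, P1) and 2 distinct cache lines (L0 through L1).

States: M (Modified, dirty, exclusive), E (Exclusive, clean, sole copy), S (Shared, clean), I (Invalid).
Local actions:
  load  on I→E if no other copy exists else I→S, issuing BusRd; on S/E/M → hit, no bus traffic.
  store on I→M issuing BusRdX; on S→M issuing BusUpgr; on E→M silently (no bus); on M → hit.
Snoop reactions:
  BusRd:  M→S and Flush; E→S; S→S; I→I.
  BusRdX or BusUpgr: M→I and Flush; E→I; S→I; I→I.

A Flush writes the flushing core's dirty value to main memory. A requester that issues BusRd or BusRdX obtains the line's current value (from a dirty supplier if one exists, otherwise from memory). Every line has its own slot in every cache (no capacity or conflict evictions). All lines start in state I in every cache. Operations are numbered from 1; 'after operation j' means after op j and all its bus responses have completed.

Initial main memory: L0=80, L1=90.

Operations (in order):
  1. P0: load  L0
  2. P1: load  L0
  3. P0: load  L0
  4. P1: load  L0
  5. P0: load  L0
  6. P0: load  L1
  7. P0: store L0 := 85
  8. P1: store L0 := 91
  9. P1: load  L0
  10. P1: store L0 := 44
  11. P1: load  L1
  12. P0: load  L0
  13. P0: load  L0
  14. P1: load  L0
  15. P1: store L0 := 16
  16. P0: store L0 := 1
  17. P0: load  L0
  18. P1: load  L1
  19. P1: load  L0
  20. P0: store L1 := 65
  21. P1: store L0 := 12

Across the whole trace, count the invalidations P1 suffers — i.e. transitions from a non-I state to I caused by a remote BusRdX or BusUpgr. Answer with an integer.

step 1: P0: load  L0  ⟶  EI  (L0)  txn=BusRd  M[L0]=80
step 2: P1: load  L0  ⟶  SS  (L0)  txn=BusRd  M[L0]=80
step 3: P0: load  L0  ⟶  SS  (L0)  txn=∅  M[L0]=80
step 4: P1: load  L0  ⟶  SS  (L0)  txn=∅  M[L0]=80
step 5: P0: load  L0  ⟶  SS  (L0)  txn=∅  M[L0]=80
step 6: P0: load  L1  ⟶  EI  (L1)  txn=BusRd  M[L1]=90
step 7: P0: store L0 := 85  ⟶  MI  (L0)  txn=BusUpgr  M[L0]=80
step 8: P1: store L0 := 91  ⟶  IM  (L0)  txn=BusRdX+Flush  M[L0]=85
step 9: P1: load  L0  ⟶  IM  (L0)  txn=∅  M[L0]=85
step 10: P1: store L0 := 44  ⟶  IM  (L0)  txn=∅  M[L0]=85
step 11: P1: load  L1  ⟶  SS  (L1)  txn=BusRd  M[L1]=90
step 12: P0: load  L0  ⟶  SS  (L0)  txn=BusRd+Flush  M[L0]=44
step 13: P0: load  L0  ⟶  SS  (L0)  txn=∅  M[L0]=44
step 14: P1: load  L0  ⟶  SS  (L0)  txn=∅  M[L0]=44
step 15: P1: store L0 := 16  ⟶  IM  (L0)  txn=BusUpgr  M[L0]=44
step 16: P0: store L0 := 1  ⟶  MI  (L0)  txn=BusRdX+Flush  M[L0]=16
step 17: P0: load  L0  ⟶  MI  (L0)  txn=∅  M[L0]=16
step 18: P1: load  L1  ⟶  SS  (L1)  txn=∅  M[L1]=90
step 19: P1: load  L0  ⟶  SS  (L0)  txn=BusRd+Flush  M[L0]=1
step 20: P0: store L1 := 65  ⟶  MI  (L1)  txn=BusUpgr  M[L1]=90
step 21: P1: store L0 := 12  ⟶  IM  (L0)  txn=BusUpgr  M[L0]=1

invalidations = 3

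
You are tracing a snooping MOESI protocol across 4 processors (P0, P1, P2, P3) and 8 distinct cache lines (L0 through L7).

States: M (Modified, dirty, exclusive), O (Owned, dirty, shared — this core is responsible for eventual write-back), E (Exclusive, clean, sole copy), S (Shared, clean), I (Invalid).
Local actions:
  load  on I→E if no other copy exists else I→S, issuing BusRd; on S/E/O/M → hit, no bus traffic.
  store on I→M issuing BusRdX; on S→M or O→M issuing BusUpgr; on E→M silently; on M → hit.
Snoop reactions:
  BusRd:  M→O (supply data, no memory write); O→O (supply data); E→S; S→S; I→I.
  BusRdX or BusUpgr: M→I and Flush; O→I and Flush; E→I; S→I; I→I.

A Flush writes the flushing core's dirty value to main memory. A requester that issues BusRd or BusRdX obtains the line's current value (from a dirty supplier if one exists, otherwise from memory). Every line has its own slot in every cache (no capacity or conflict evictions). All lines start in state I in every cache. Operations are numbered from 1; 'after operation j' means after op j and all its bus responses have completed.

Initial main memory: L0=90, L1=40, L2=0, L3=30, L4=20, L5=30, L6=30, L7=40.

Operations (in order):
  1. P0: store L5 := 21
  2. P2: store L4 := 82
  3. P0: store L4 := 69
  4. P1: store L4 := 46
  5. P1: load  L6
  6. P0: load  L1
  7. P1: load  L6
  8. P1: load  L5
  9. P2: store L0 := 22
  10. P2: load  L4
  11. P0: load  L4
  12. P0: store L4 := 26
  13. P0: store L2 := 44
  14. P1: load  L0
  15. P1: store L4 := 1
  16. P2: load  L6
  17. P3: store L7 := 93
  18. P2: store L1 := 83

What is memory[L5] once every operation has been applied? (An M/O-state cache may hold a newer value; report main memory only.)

1. P0: store L5 := 21  bus=[BusRdX]  L5: P0=M P1=I P2=I P3=I  mem[L5]=30
2. P2: store L4 := 82  bus=[BusRdX]  L4: P0=I P1=I P2=M P3=I  mem[L4]=20
3. P0: store L4 := 69  bus=[BusRdX,Flush]  L4: P0=M P1=I P2=I P3=I  mem[L4]=82
4. P1: store L4 := 46  bus=[BusRdX,Flush]  L4: P0=I P1=M P2=I P3=I  mem[L4]=69
5. P1: load  L6  bus=[BusRd]  L6: P0=I P1=E P2=I P3=I  mem[L6]=30
6. P0: load  L1  bus=[BusRd]  L1: P0=E P1=I P2=I P3=I  mem[L1]=40
7. P1: load  L6  bus=[-]  L6: P0=I P1=E P2=I P3=I  mem[L6]=30
8. P1: load  L5  bus=[BusRd]  L5: P0=O P1=S P2=I P3=I  mem[L5]=30
9. P2: store L0 := 22  bus=[BusRdX]  L0: P0=I P1=I P2=M P3=I  mem[L0]=90
10. P2: load  L4  bus=[BusRd]  L4: P0=I P1=O P2=S P3=I  mem[L4]=69
11. P0: load  L4  bus=[BusRd]  L4: P0=S P1=O P2=S P3=I  mem[L4]=69
12. P0: store L4 := 26  bus=[BusUpgr,Flush]  L4: P0=M P1=I P2=I P3=I  mem[L4]=46
13. P0: store L2 := 44  bus=[BusRdX]  L2: P0=M P1=I P2=I P3=I  mem[L2]=0
14. P1: load  L0  bus=[BusRd]  L0: P0=I P1=S P2=O P3=I  mem[L0]=90
15. P1: store L4 := 1  bus=[BusRdX,Flush]  L4: P0=I P1=M P2=I P3=I  mem[L4]=26
16. P2: load  L6  bus=[BusRd]  L6: P0=I P1=S P2=S P3=I  mem[L6]=30
17. P3: store L7 := 93  bus=[BusRdX]  L7: P0=I P1=I P2=I P3=M  mem[L7]=40
18. P2: store L1 := 83  bus=[BusRdX]  L1: P0=I P1=I P2=M P3=I  mem[L1]=40

memory[L5] = 30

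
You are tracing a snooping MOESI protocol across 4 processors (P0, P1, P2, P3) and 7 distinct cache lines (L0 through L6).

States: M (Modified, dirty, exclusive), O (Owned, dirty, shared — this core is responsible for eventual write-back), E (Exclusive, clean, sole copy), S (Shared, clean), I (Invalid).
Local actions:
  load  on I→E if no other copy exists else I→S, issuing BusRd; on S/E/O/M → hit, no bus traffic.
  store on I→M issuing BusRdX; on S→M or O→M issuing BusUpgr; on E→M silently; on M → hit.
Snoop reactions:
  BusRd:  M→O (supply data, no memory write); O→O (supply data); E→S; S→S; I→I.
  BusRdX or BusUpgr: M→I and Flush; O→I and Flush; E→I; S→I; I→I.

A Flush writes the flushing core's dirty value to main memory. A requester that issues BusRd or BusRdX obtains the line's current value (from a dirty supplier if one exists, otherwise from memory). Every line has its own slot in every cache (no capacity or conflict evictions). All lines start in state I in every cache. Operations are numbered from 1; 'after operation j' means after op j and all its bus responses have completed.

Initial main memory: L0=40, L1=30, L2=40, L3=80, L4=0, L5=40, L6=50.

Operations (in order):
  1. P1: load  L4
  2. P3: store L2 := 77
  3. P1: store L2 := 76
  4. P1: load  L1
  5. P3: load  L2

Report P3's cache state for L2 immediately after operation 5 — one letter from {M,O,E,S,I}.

1. P1: load  L4  bus=[BusRd]  L4: P0=I P1=E P2=I P3=I  mem[L4]=0
2. P3: store L2 := 77  bus=[BusRdX]  L2: P0=I P1=I P2=I P3=M  mem[L2]=40
3. P1: store L2 := 76  bus=[BusRdX,Flush]  L2: P0=I P1=M P2=I P3=I  mem[L2]=77
4. P1: load  L1  bus=[BusRd]  L1: P0=I P1=E P2=I P3=I  mem[L1]=30
5. P3: load  L2  bus=[BusRd]  L2: P0=I P1=O P2=I P3=S  mem[L2]=77

state = S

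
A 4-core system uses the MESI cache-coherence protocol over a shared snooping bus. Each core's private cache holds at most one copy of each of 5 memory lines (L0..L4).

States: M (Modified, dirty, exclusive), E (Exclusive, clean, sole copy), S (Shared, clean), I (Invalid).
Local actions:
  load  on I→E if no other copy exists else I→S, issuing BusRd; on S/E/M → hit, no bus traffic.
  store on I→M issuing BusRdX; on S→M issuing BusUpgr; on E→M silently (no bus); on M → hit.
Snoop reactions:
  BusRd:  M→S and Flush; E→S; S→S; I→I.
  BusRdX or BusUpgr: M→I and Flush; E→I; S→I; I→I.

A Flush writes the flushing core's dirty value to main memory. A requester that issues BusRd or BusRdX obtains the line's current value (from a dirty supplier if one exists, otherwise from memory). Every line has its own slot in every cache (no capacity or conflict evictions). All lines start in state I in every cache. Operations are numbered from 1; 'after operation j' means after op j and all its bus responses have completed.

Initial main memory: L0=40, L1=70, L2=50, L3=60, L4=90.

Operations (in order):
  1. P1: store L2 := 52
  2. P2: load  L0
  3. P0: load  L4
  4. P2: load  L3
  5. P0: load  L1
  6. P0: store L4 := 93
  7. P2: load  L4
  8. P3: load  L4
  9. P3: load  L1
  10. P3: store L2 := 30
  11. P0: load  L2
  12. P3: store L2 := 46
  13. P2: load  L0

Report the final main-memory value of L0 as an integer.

memory[L0] = 40

  op1 P1: store L2 := 52 → I/M/I/I on L2; bus BusRdX; mem=50
  op2 P2: load  L0 → I/I/E/I on L0; bus BusRd; mem=40
  op3 P0: load  L4 → E/I/I/I on L4; bus BusRd; mem=90
  op4 P2: load  L3 → I/I/E/I on L3; bus BusRd; mem=60
  op5 P0: load  L1 → E/I/I/I on L1; bus BusRd; mem=70
  op6 P0: store L4 := 93 → M/I/I/I on L4; bus (none); mem=90
  op7 P2: load  L4 → S/I/S/I on L4; bus BusRd Flush; mem=93
  op8 P3: load  L4 → S/I/S/S on L4; bus BusRd; mem=93
  op9 P3: load  L1 → S/I/I/S on L1; bus BusRd; mem=70
  op10 P3: store L2 := 30 → I/I/I/M on L2; bus BusRdX Flush; mem=52
  op11 P0: load  L2 → S/I/I/S on L2; bus BusRd Flush; mem=30
  op12 P3: store L2 := 46 → I/I/I/M on L2; bus BusUpgr; mem=30
  op13 P2: load  L0 → I/I/E/I on L0; bus (none); mem=40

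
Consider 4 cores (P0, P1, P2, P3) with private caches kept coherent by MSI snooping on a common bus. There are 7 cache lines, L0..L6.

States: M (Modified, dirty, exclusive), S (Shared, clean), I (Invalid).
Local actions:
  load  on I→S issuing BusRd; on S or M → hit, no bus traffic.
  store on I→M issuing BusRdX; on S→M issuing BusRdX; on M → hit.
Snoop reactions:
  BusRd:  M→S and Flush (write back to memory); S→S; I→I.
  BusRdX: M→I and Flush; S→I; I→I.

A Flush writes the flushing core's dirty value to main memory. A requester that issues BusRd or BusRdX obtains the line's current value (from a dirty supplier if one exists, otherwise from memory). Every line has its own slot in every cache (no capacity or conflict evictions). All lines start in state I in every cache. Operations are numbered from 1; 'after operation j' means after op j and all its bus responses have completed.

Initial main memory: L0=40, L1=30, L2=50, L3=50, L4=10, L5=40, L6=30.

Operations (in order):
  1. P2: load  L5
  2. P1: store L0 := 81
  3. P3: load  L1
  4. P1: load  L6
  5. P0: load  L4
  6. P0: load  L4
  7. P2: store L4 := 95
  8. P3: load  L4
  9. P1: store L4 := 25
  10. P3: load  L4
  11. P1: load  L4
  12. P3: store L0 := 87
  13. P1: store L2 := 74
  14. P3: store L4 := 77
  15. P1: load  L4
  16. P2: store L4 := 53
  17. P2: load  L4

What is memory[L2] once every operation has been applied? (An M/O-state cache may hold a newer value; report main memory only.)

memory[L2] = 50

  op1 P2: load  L5 → I/I/S/I on L5; bus BusRd; mem=40
  op2 P1: store L0 := 81 → I/M/I/I on L0; bus BusRdX; mem=40
  op3 P3: load  L1 → I/I/I/S on L1; bus BusRd; mem=30
  op4 P1: load  L6 → I/S/I/I on L6; bus BusRd; mem=30
  op5 P0: load  L4 → S/I/I/I on L4; bus BusRd; mem=10
  op6 P0: load  L4 → S/I/I/I on L4; bus (none); mem=10
  op7 P2: store L4 := 95 → I/I/M/I on L4; bus BusRdX; mem=10
  op8 P3: load  L4 → I/I/S/S on L4; bus BusRd Flush; mem=95
  op9 P1: store L4 := 25 → I/M/I/I on L4; bus BusRdX; mem=95
  op10 P3: load  L4 → I/S/I/S on L4; bus BusRd Flush; mem=25
  op11 P1: load  L4 → I/S/I/S on L4; bus (none); mem=25
  op12 P3: store L0 := 87 → I/I/I/M on L0; bus BusRdX Flush; mem=81
  op13 P1: store L2 := 74 → I/M/I/I on L2; bus BusRdX; mem=50
  op14 P3: store L4 := 77 → I/I/I/M on L4; bus BusRdX; mem=25
  op15 P1: load  L4 → I/S/I/S on L4; bus BusRd Flush; mem=77
  op16 P2: store L4 := 53 → I/I/M/I on L4; bus BusRdX; mem=77
  op17 P2: load  L4 → I/I/M/I on L4; bus (none); mem=77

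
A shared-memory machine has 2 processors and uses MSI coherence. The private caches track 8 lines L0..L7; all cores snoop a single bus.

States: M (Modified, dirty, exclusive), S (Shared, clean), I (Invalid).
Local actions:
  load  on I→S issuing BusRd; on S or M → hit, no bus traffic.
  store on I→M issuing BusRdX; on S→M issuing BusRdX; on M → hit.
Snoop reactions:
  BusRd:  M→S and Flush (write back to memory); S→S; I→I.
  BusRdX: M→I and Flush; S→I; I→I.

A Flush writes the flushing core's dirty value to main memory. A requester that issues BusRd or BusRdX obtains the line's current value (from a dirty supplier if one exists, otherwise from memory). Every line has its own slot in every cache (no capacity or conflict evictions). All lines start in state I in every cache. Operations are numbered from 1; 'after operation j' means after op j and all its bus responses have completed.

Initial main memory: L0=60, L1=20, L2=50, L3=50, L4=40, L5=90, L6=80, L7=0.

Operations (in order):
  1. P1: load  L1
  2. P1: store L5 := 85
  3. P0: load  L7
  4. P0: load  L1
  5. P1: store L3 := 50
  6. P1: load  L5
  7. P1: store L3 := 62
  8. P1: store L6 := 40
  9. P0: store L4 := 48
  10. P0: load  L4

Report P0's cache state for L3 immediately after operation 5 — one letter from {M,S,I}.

state = I

[1] P1: load  L1 | P0:I, P1:S(20) | bus: BusRd
[2] P1: store L5 := 85 | P0:I, P1:M(85) | bus: BusRdX
[3] P0: load  L7 | P0:S(0), P1:I | bus: BusRd
[4] P0: load  L1 | P0:S(20), P1:S(20) | bus: BusRd
[5] P1: store L3 := 50 | P0:I, P1:M(50) | bus: BusRdX
[6] P1: load  L5 | P0:I, P1:M(85) | bus: none
[7] P1: store L3 := 62 | P0:I, P1:M(62) | bus: none
[8] P1: store L6 := 40 | P0:I, P1:M(40) | bus: BusRdX
[9] P0: store L4 := 48 | P0:M(48), P1:I | bus: BusRdX
[10] P0: load  L4 | P0:M(48), P1:I | bus: none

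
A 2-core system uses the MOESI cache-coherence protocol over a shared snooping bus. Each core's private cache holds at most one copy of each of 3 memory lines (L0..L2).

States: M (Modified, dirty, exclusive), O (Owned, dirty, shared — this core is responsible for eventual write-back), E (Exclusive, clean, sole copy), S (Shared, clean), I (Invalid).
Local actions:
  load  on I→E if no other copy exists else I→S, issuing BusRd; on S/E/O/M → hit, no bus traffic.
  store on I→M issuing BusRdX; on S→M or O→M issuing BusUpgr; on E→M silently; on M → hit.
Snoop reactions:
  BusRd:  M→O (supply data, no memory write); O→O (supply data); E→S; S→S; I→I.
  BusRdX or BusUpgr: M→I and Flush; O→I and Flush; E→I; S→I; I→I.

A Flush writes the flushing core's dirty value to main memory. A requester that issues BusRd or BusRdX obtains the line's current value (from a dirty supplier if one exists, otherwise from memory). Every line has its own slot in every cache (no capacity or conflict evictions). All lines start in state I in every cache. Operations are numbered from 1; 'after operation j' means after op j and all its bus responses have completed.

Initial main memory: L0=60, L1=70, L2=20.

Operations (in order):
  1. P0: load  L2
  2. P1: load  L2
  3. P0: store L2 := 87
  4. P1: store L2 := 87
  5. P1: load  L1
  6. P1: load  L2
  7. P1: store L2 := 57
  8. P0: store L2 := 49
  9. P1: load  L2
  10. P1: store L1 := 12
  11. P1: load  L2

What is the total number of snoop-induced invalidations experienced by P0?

[1] P0: load  L2 | P0:E(20), P1:I | bus: BusRd
[2] P1: load  L2 | P0:S(20), P1:S(20) | bus: BusRd
[3] P0: store L2 := 87 | P0:M(87), P1:I | bus: BusUpgr
[4] P1: store L2 := 87 | P0:I, P1:M(87) | bus: BusRdX,Flush
[5] P1: load  L1 | P0:I, P1:E(70) | bus: BusRd
[6] P1: load  L2 | P0:I, P1:M(87) | bus: none
[7] P1: store L2 := 57 | P0:I, P1:M(57) | bus: none
[8] P0: store L2 := 49 | P0:M(49), P1:I | bus: BusRdX,Flush
[9] P1: load  L2 | P0:O(49), P1:S(49) | bus: BusRd
[10] P1: store L1 := 12 | P0:I, P1:M(12) | bus: none
[11] P1: load  L2 | P0:O(49), P1:S(49) | bus: none

invalidations = 1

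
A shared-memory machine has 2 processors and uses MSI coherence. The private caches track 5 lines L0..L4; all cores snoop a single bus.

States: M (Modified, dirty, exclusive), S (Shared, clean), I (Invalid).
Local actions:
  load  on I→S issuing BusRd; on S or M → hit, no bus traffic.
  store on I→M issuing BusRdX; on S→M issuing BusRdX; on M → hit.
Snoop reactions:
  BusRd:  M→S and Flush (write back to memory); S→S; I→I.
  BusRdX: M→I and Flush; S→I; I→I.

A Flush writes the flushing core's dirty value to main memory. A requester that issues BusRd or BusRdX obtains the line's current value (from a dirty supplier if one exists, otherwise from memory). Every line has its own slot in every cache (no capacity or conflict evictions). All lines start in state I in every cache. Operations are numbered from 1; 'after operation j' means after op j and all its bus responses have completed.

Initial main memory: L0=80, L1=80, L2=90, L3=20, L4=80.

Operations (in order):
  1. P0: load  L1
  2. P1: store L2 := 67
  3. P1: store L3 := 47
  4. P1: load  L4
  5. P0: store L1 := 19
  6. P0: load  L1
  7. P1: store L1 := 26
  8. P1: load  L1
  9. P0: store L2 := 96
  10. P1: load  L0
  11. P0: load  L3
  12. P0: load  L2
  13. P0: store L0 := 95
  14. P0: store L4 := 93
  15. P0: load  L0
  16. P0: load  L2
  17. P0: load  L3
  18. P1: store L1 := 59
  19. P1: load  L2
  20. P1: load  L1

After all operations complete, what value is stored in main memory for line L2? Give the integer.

memory[L2] = 96

step 1: P0: load  L1  ⟶  SI  (L1)  txn=BusRd  M[L1]=80
step 2: P1: store L2 := 67  ⟶  IM  (L2)  txn=BusRdX  M[L2]=90
step 3: P1: store L3 := 47  ⟶  IM  (L3)  txn=BusRdX  M[L3]=20
step 4: P1: load  L4  ⟶  IS  (L4)  txn=BusRd  M[L4]=80
step 5: P0: store L1 := 19  ⟶  MI  (L1)  txn=BusRdX  M[L1]=80
step 6: P0: load  L1  ⟶  MI  (L1)  txn=∅  M[L1]=80
step 7: P1: store L1 := 26  ⟶  IM  (L1)  txn=BusRdX+Flush  M[L1]=19
step 8: P1: load  L1  ⟶  IM  (L1)  txn=∅  M[L1]=19
step 9: P0: store L2 := 96  ⟶  MI  (L2)  txn=BusRdX+Flush  M[L2]=67
step 10: P1: load  L0  ⟶  IS  (L0)  txn=BusRd  M[L0]=80
step 11: P0: load  L3  ⟶  SS  (L3)  txn=BusRd+Flush  M[L3]=47
step 12: P0: load  L2  ⟶  MI  (L2)  txn=∅  M[L2]=67
step 13: P0: store L0 := 95  ⟶  MI  (L0)  txn=BusRdX  M[L0]=80
step 14: P0: store L4 := 93  ⟶  MI  (L4)  txn=BusRdX  M[L4]=80
step 15: P0: load  L0  ⟶  MI  (L0)  txn=∅  M[L0]=80
step 16: P0: load  L2  ⟶  MI  (L2)  txn=∅  M[L2]=67
step 17: P0: load  L3  ⟶  SS  (L3)  txn=∅  M[L3]=47
step 18: P1: store L1 := 59  ⟶  IM  (L1)  txn=∅  M[L1]=19
step 19: P1: load  L2  ⟶  SS  (L2)  txn=BusRd+Flush  M[L2]=96
step 20: P1: load  L1  ⟶  IM  (L1)  txn=∅  M[L1]=19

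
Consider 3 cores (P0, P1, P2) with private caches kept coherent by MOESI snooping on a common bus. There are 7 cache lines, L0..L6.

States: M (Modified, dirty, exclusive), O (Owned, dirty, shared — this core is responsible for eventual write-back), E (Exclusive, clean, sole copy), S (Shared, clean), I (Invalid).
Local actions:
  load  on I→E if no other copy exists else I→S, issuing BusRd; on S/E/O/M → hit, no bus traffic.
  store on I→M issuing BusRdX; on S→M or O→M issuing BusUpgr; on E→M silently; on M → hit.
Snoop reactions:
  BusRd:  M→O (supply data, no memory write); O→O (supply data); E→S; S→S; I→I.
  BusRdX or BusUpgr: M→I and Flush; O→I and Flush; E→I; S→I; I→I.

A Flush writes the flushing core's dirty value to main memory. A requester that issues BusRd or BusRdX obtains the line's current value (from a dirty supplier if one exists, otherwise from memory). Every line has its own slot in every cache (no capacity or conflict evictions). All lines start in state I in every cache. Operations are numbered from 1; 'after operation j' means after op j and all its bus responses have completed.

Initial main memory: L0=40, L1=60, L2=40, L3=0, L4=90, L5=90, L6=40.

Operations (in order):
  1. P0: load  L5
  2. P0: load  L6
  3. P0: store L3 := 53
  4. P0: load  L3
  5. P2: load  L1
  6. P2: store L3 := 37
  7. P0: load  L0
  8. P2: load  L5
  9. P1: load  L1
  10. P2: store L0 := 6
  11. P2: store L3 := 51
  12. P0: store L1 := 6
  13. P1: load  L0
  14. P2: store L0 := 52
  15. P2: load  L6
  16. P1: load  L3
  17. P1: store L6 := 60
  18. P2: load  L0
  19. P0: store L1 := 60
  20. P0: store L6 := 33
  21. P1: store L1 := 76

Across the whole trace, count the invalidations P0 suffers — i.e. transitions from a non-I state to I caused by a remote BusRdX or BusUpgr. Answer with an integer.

[1] P0: load  L5 | P0:E(90), P1:I, P2:I | bus: BusRd
[2] P0: load  L6 | P0:E(40), P1:I, P2:I | bus: BusRd
[3] P0: store L3 := 53 | P0:M(53), P1:I, P2:I | bus: BusRdX
[4] P0: load  L3 | P0:M(53), P1:I, P2:I | bus: none
[5] P2: load  L1 | P0:I, P1:I, P2:E(60) | bus: BusRd
[6] P2: store L3 := 37 | P0:I, P1:I, P2:M(37) | bus: BusRdX,Flush
[7] P0: load  L0 | P0:E(40), P1:I, P2:I | bus: BusRd
[8] P2: load  L5 | P0:S(90), P1:I, P2:S(90) | bus: BusRd
[9] P1: load  L1 | P0:I, P1:S(60), P2:S(60) | bus: BusRd
[10] P2: store L0 := 6 | P0:I, P1:I, P2:M(6) | bus: BusRdX
[11] P2: store L3 := 51 | P0:I, P1:I, P2:M(51) | bus: none
[12] P0: store L1 := 6 | P0:M(6), P1:I, P2:I | bus: BusRdX
[13] P1: load  L0 | P0:I, P1:S(6), P2:O(6) | bus: BusRd
[14] P2: store L0 := 52 | P0:I, P1:I, P2:M(52) | bus: BusUpgr
[15] P2: load  L6 | P0:S(40), P1:I, P2:S(40) | bus: BusRd
[16] P1: load  L3 | P0:I, P1:S(51), P2:O(51) | bus: BusRd
[17] P1: store L6 := 60 | P0:I, P1:M(60), P2:I | bus: BusRdX
[18] P2: load  L0 | P0:I, P1:I, P2:M(52) | bus: none
[19] P0: store L1 := 60 | P0:M(60), P1:I, P2:I | bus: none
[20] P0: store L6 := 33 | P0:M(33), P1:I, P2:I | bus: BusRdX,Flush
[21] P1: store L1 := 76 | P0:I, P1:M(76), P2:I | bus: BusRdX,Flush

invalidations = 4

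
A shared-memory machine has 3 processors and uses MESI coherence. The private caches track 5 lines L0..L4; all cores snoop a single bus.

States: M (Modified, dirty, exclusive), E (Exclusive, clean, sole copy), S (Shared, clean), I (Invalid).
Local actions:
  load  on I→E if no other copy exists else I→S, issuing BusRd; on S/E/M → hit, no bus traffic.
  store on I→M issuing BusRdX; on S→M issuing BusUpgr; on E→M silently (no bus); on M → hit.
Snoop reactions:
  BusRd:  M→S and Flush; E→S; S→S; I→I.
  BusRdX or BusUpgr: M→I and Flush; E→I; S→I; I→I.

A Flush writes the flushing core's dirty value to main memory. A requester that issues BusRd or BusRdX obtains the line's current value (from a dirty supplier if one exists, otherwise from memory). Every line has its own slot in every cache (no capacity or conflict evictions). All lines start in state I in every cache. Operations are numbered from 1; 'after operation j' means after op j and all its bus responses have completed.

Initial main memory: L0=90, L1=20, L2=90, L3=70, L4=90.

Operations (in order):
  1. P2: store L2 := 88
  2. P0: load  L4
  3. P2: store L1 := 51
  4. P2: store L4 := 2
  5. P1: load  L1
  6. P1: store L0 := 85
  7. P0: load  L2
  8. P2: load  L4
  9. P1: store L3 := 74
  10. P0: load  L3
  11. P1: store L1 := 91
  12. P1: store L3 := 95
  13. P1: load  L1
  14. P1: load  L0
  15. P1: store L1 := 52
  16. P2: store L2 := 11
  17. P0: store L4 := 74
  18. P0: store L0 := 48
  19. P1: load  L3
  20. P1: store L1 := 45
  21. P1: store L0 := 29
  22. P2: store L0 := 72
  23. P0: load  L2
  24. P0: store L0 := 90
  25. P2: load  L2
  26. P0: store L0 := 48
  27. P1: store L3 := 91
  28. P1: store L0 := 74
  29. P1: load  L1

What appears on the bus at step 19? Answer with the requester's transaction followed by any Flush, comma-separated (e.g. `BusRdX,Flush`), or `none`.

bus = none

[1] P2: store L2 := 88 | P0:I, P1:I, P2:M(88) | bus: BusRdX
[2] P0: load  L4 | P0:E(90), P1:I, P2:I | bus: BusRd
[3] P2: store L1 := 51 | P0:I, P1:I, P2:M(51) | bus: BusRdX
[4] P2: store L4 := 2 | P0:I, P1:I, P2:M(2) | bus: BusRdX
[5] P1: load  L1 | P0:I, P1:S(51), P2:S(51) | bus: BusRd,Flush
[6] P1: store L0 := 85 | P0:I, P1:M(85), P2:I | bus: BusRdX
[7] P0: load  L2 | P0:S(88), P1:I, P2:S(88) | bus: BusRd,Flush
[8] P2: load  L4 | P0:I, P1:I, P2:M(2) | bus: none
[9] P1: store L3 := 74 | P0:I, P1:M(74), P2:I | bus: BusRdX
[10] P0: load  L3 | P0:S(74), P1:S(74), P2:I | bus: BusRd,Flush
[11] P1: store L1 := 91 | P0:I, P1:M(91), P2:I | bus: BusUpgr
[12] P1: store L3 := 95 | P0:I, P1:M(95), P2:I | bus: BusUpgr
[13] P1: load  L1 | P0:I, P1:M(91), P2:I | bus: none
[14] P1: load  L0 | P0:I, P1:M(85), P2:I | bus: none
[15] P1: store L1 := 52 | P0:I, P1:M(52), P2:I | bus: none
[16] P2: store L2 := 11 | P0:I, P1:I, P2:M(11) | bus: BusUpgr
[17] P0: store L4 := 74 | P0:M(74), P1:I, P2:I | bus: BusRdX,Flush
[18] P0: store L0 := 48 | P0:M(48), P1:I, P2:I | bus: BusRdX,Flush
[19] P1: load  L3 | P0:I, P1:M(95), P2:I | bus: none
[20] P1: store L1 := 45 | P0:I, P1:M(45), P2:I | bus: none
[21] P1: store L0 := 29 | P0:I, P1:M(29), P2:I | bus: BusRdX,Flush
[22] P2: store L0 := 72 | P0:I, P1:I, P2:M(72) | bus: BusRdX,Flush
[23] P0: load  L2 | P0:S(11), P1:I, P2:S(11) | bus: BusRd,Flush
[24] P0: store L0 := 90 | P0:M(90), P1:I, P2:I | bus: BusRdX,Flush
[25] P2: load  L2 | P0:S(11), P1:I, P2:S(11) | bus: none
[26] P0: store L0 := 48 | P0:M(48), P1:I, P2:I | bus: none
[27] P1: store L3 := 91 | P0:I, P1:M(91), P2:I | bus: none
[28] P1: store L0 := 74 | P0:I, P1:M(74), P2:I | bus: BusRdX,Flush
[29] P1: load  L1 | P0:I, P1:M(45), P2:I | bus: none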